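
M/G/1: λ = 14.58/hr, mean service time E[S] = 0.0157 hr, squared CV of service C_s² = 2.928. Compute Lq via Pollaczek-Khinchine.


ρ = λ·E[S] = 14.58·0.0157 = 0.2289
Lq = ρ²(1+C_s²)/(2(1−ρ)) = 0.05240·(1+2.928)/(2·0.7711)
= 0.05240·3.9280/1.5422 = 0.13346

Final: 0.13346


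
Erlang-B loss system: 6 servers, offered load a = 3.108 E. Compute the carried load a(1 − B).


B(6,3.108) = 0.058231 (Erlang-B)
Carried load = a(1 − B) = 3.108·(1 − 0.058231) = 3.108·0.941769 = 2.9270 E

Final: 2.9270 Erlangs


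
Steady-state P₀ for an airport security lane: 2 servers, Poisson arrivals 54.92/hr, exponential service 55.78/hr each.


a = λ/μ = 54.92/55.78 = 0.9846; ρ = a/c = 0.4923
Σ_{k=0}^{1} a^k/k! (terms k=0..1) = 1.00000 + 0.98458 = 1.98458
Tail: a^2/(2!(1−ρ)) = 0.96940/(2·0.5077) = 0.95468
P₀ = 1/(1.98458 + 0.95468) = 1/2.93927 = 0.340221

Final: 0.340221


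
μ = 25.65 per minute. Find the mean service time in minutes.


Mean service time = 1/μ = 1/25.65 minute = 0.03899 minute
In minutes: 0.03899 × 1 = 0.03899 min

Final: 0.03899 min


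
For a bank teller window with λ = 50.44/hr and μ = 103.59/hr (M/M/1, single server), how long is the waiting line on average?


ρ = 50.44/103.59 = 0.4869
Lq = ρ²/(1−ρ) = 0.2371/0.5131 = 0.4621

Final: 0.4621


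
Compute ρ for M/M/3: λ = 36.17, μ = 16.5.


ρ = λ/(cμ) = 36.17/(3·16.5) = 36.17/49.50 = 0.7307

Final: 0.7307


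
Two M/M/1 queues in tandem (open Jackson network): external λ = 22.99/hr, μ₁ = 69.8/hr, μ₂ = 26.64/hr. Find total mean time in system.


Each node sees arrival rate λ = 22.99/hr (tandem ⇒ throughput preserved).
W₁ = 1/(μ₁−λ) = 1/(69.8−22.99) = 0.02136 hr
W₂ = 1/(μ₂−λ) = 1/(26.64−22.99) = 0.27397 hr
W_total = W₁ + W₂ = 0.02136 + 0.27397 = 0.29534 hr

Final: 0.29534 hr


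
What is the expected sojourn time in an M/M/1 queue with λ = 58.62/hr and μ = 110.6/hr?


W = 1/(μ−λ) = 1/(110.6 − 58.62) = 1/51.98 = 0.01924 hr

Final: 0.01924 hr


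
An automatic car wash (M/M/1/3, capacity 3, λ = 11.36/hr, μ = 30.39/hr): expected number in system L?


ρ = 11.36/30.39 = 0.3738
L = ρ[1 − (K+1)ρ^K + Kρ^(K+1)] / [(1−ρ)(1−ρ^(K+1))]
Numerator: 0.3738·(1 − 4·0.052233 + 3·0.019525) = 0.317603
Denominator: (0.6262)·(0.980475) = 0.613966
L = 0.317603/0.613966 = 0.5173

Final: 0.5173


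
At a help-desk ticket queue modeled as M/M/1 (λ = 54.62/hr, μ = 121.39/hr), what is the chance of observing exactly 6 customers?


ρ = 54.62/121.39 = 0.4500
P_n = (1−ρ)·ρ^n = (1 − 0.4500)·0.4500^6 = 0.5500·0.008299 = 0.004565

Final: 0.004565


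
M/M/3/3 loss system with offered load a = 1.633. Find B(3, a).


B(c,a) = (a^c/c!) / Σ_{k=0}^{c} a^k/k!
a^3/3! = 0.725784
Σ terms (k=0..3): 1.00000 + 1.63300 + 1.33334 + 0.72578 = 4.692128
B = 0.725784/4.692128 = 0.154681

Final: 0.154681


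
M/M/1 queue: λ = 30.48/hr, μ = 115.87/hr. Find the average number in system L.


ρ = λ/μ = 30.48/115.87 = 0.2631
L = ρ/(1−ρ) = 0.2631/(1 − 0.2631) = 0.2631/0.7369 = 0.3570

Final: 0.3570


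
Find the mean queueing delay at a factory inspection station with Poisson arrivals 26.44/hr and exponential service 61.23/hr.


ρ = 26.44/61.23 = 0.4318
Wq = ρ/(μ−λ) = 0.4318/(61.23 − 26.44) = 0.4318/34.79 = 0.01241 hr

Final: 0.01241 hr


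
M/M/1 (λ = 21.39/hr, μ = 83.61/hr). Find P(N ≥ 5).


ρ = 21.39/83.61 = 0.2558
P(N ≥ n) = ρ^n = 0.2558^5 = 0.001096

Final: 0.001096


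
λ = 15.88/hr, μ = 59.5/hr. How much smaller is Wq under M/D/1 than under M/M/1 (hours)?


ρ = 15.88/59.5 = 0.2669
Wq(M/M/1) = ρ/(μ−λ) = 0.2669/43.62 = 0.006119 hr
Wq(M/D/1) = ρ/(2(μ−λ)) = 0.003059 hr
Savings = 0.006119 − 0.003059 = 0.003059 hr

Final: 0.003059 hr


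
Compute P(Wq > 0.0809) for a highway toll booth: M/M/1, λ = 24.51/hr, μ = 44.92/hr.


ρ = 24.51/44.92 = 0.5456
P(Wq > t) = ρ·e^{−(μ−λ)t} = 0.5456·e^{−1.6512}
= 0.5456·0.191826 = 0.104667

Final: 0.104667


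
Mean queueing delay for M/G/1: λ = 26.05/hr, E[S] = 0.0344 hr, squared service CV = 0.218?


ρ = λ·E[S] = 26.05·0.0344 = 0.8961
E[S²] = E[S]²(1+C_s²) = 0.0344²·(1+0.218) = 0.001441
Wq = λ·E[S²]/(2(1−ρ)) = 26.05·0.001441/(2·0.1039) = 0.18072 hr

Final: 0.18072 hr


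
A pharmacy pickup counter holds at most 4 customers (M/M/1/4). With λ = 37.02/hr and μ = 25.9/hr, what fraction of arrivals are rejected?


ρ = λ/μ = 37.02/25.9 = 1.4293
P_K = (1−ρ)ρ^K/(1−ρ^(K+1)) = (-0.4293·4.173944)/(1 − 5.966000)
= -1.792056/-4.966000 = 0.360865

Final: 0.360865


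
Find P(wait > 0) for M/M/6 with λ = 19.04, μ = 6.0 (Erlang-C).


a = λ/μ = 3.1733; ρ = a/6 = 0.5289
P₀ = 0.040897 (from M/M/c formula)
C(c,a) = [a^c/(c!(1−ρ))]·P₀ = [1021.16086/(720·0.4711)]·0.040897
= 3.01050·0.040897 = 0.123120

Final: 0.123120


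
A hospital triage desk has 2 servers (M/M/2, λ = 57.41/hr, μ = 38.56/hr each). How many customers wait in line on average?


a = λ/μ = 1.4888; ρ = a/2 = 0.7444
P₀ = 0.146510
Lq = P₀·a^c·ρ / (c!·(1−ρ)²) = 0.146510·2.21667·0.7444/(2·0.06532)
= 1.85063

Final: 1.85063


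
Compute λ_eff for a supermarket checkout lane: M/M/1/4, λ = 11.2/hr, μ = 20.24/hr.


ρ = 0.5534; P_K = (1−ρ)ρ^4/(1−ρ^5) = 0.044170
λ_eff = λ(1 − P_K) = 11.2·(1 − 0.044170) = 11.2·0.955830 = 10.7053 /hr

Final: 10.7053 /hr


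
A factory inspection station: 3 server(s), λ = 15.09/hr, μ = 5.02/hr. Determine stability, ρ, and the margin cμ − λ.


Total capacity cμ = 3·5.02 = 15.06/hr
ρ = λ/(cμ) = 15.09/15.06 = 1.0020
Stable ⇔ ρ < 1: NO
Spare capacity = cμ − λ = 15.06 − 15.09 = -0.03/hr

Final: ρ = 1.0020; unstable; margin = -0.03/hr


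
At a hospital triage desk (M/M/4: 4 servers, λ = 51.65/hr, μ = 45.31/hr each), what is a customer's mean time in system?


a = 1.1399; ρ = 0.2850; P₀ = 0.318988
Lq = P₀·a^c·ρ/(c!(1−ρ)²) = 0.01251
Wq = Lq/λ = 0.01251/51.65 = 0.0002422 hr
W = Wq + 1/μ = 0.0002422 + 0.02207 = 0.02231 hr

Final: 0.02231 hr


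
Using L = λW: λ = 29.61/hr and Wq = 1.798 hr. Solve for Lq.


Lq = λWq = 29.61·1.798 = 53.2388

Final: 53.2388


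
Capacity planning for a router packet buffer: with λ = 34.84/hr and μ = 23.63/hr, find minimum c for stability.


Stability requires cμ > λ ⇔ c > λ/μ.
λ/μ = 34.84/23.63 = 1.4744
Minimum integer c = ⌊1.4744⌋ + 1 = 2
Check: 2·23.63 = 47.26 > 34.84, while 1·23.63 = 23.63 ≤ 34.84

Final: 2 servers


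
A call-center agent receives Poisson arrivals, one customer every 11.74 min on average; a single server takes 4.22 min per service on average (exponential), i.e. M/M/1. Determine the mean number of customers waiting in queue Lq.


λ = 60/11.74 = 5.1107 /hr
μ = 60/4.22 = 14.2180 /hr
ρ = λ/μ = 5.1107/14.2180 = 0.3595
Lq = ρ²/(1−ρ) = 0.1292/0.6405 = 0.2017

Final: 0.2017


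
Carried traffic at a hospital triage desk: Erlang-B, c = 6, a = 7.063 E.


B(6,7.063) = 0.335248 (Erlang-B)
Carried load = a(1 − B) = 7.063·(1 − 0.335248) = 7.063·0.664752 = 4.6951 E

Final: 4.6951 Erlangs


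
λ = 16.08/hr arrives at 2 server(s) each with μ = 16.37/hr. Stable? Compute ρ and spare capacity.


Total capacity cμ = 2·16.37 = 32.74/hr
ρ = λ/(cμ) = 16.08/32.74 = 0.4911
Stable ⇔ ρ < 1: YES
Spare capacity = cμ − λ = 32.74 − 16.08 = 16.66/hr

Final: ρ = 0.4911; stable; margin = 16.66/hr


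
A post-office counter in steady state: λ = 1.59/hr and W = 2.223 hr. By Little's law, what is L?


L = λW = 1.59·2.223 = 3.5346

Final: 3.5346


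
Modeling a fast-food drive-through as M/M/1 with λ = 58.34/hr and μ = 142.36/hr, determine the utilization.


ρ = λ/μ = 58.34/142.36 = 0.4098

Final: 0.4098


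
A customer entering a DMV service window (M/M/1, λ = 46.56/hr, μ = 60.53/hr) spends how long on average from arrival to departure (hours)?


W = 1/(μ−λ) = 1/(60.53 − 46.56) = 1/13.97 = 0.07158 hr

Final: 0.07158 hr


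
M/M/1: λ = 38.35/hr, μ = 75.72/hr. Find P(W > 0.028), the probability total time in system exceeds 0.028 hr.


W ~ Exponential(μ−λ) for M/M/1.
μ − λ = 75.72 − 38.35 = 37.3700
P(W > t) = e^{−(μ−λ)t} = e^{−1.0464} = 0.351214

Final: 0.351214


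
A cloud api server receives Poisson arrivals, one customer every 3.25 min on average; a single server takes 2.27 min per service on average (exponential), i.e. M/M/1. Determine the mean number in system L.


λ = 60/3.25 = 18.4615 /hr
μ = 60/2.27 = 26.4317 /hr
ρ = λ/μ = 18.4615/26.4317 = 0.6985
L = ρ/(1−ρ) = 0.6985/0.3015 = 2.3163

Final: 2.3163


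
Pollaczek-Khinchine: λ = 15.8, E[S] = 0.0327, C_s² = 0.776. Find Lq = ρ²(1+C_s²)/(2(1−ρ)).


ρ = λ·E[S] = 15.8·0.0327 = 0.5167
Lq = ρ²(1+C_s²)/(2(1−ρ)) = 0.2669·(1+0.776)/(2·0.4833)
= 0.2669·1.7760/0.9667 = 0.49042

Final: 0.49042


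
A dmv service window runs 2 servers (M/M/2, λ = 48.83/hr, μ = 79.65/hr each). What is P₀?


a = λ/μ = 48.83/79.65 = 0.6131; ρ = a/c = 0.3065
Σ_{k=0}^{1} a^k/k! (terms k=0..1) = 1.00000 + 0.61306 = 1.61306
Tail: a^2/(2!(1−ρ)) = 0.37584/(2·0.6935) = 0.27098
P₀ = 1/(1.61306 + 0.27098) = 1/1.88404 = 0.530774

Final: 0.530774


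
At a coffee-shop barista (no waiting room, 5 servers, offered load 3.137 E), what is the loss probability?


B(c,a) = (a^c/c!) / Σ_{k=0}^{c} a^k/k!
a^5/5! = 2.531578
Σ terms (k=0..5): 1.00000 + 3.13700 + 4.92038 + 5.14508 + 4.03503 + 2.53158 = 20.769075
B = 2.531578/20.769075 = 0.121892

Final: 0.121892


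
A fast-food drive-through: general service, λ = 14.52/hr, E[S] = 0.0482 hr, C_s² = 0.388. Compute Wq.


ρ = λ·E[S] = 14.52·0.0482 = 0.6999
E[S²] = E[S]²(1+C_s²) = 0.0482²·(1+0.388) = 0.003225
Wq = λ·E[S²]/(2(1−ρ)) = 14.52·0.003225/(2·0.3001) = 0.07800 hr

Final: 0.07800 hr


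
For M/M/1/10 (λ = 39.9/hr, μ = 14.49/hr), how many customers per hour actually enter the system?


ρ = 2.7536; P_K = (1−ρ)ρ^10/(1−ρ^11) = 0.636851
λ_eff = λ(1 − P_K) = 39.9·(1 − 0.636851) = 39.9·0.363149 = 14.4896 /hr

Final: 14.4896 /hr


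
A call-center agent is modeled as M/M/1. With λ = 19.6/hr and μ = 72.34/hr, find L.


ρ = λ/μ = 19.6/72.34 = 0.2709
L = ρ/(1−ρ) = 0.2709/(1 − 0.2709) = 0.2709/0.7291 = 0.3716

Final: 0.3716


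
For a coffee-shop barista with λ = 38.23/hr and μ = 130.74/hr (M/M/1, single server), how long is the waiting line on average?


ρ = 38.23/130.74 = 0.2924
Lq = ρ²/(1−ρ) = 0.08551/0.7076 = 0.1208

Final: 0.1208


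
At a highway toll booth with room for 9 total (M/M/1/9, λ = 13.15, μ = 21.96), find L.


ρ = 13.15/21.96 = 0.5988
L = ρ[1 − (K+1)ρ^K + Kρ^(K+1)] / [(1−ρ)(1−ρ^(K+1))]
Numerator: 0.5988·(1 − 10·0.009900 + 9·0.005928) = 0.571482
Denominator: (0.4012)·(0.994072) = 0.398806
L = 0.571482/0.398806 = 1.4330

Final: 1.4330


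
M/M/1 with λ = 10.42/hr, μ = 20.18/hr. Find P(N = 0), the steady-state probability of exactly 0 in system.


ρ = 10.42/20.18 = 0.5164
P_n = (1−ρ)·ρ^n = (1 − 0.5164)·0.5164^0 = 0.4836·1.000000 = 0.483647

Final: 0.483647


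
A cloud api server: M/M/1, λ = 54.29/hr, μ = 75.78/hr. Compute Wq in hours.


ρ = 54.29/75.78 = 0.7164
Wq = ρ/(μ−λ) = 0.7164/(75.78 − 54.29) = 0.7164/21.49 = 0.03334 hr

Final: 0.03334 hr


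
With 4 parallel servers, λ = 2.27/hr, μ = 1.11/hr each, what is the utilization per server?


ρ = λ/(cμ) = 2.27/(4·1.11) = 2.27/4.44 = 0.5113

Final: 0.5113


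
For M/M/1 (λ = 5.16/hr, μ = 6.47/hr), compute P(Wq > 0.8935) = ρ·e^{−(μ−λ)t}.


ρ = 5.16/6.47 = 0.7975
P(Wq > t) = ρ·e^{−(μ−λ)t} = 0.7975·e^{−1.1705}
= 0.7975·0.310216 = 0.247406

Final: 0.247406


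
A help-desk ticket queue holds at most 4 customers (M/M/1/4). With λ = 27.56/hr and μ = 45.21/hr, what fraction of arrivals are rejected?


ρ = λ/μ = 27.56/45.21 = 0.6096
P_K = (1−ρ)ρ^K/(1−ρ^(K+1)) = (0.3904·0.138095)/(1 − 0.084183)
= 0.053912/0.915817 = 0.058868

Final: 0.058868


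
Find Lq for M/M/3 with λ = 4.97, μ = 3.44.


a = λ/μ = 1.4448; ρ = a/3 = 0.4816
P₀ = 0.224316
Lq = P₀·a^c·ρ / (c!·(1−ρ)²) = 0.224316·3.01574·0.4816/(6·0.26875)
= 0.20204

Final: 0.20204


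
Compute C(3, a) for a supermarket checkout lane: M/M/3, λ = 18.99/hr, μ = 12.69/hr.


a = λ/μ = 1.4965; ρ = a/3 = 0.4988
P₀ = 0.211392 (from M/M/c formula)
C(c,a) = [a^c/(c!(1−ρ))]·P₀ = [3.35112/(6·0.5012)]·0.211392
= 1.11441·0.211392 = 0.235576

Final: 0.235576


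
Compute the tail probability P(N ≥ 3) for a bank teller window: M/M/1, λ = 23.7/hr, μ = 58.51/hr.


ρ = 23.7/58.51 = 0.4051
P(N ≥ n) = ρ^n = 0.4051^3 = 0.066459

Final: 0.066459


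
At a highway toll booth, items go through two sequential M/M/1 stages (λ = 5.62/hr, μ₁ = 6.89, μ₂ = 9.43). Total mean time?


Each node sees arrival rate λ = 5.62/hr (tandem ⇒ throughput preserved).
W₁ = 1/(μ₁−λ) = 1/(6.89−5.62) = 0.78740 hr
W₂ = 1/(μ₂−λ) = 1/(9.43−5.62) = 0.26247 hr
W_total = W₁ + W₂ = 0.78740 + 0.26247 = 1.04987 hr

Final: 1.04987 hr


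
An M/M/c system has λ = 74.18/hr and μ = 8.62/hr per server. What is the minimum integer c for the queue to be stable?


Stability requires cμ > λ ⇔ c > λ/μ.
λ/μ = 74.18/8.62 = 8.6056
Minimum integer c = ⌊8.6056⌋ + 1 = 9
Check: 9·8.62 = 77.58 > 74.18, while 8·8.62 = 68.96 ≤ 74.18

Final: 9 servers


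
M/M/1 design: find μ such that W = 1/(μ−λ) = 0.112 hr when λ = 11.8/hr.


W = 1/(μ−λ) ⇒ μ − λ = 1/W = 1/0.112 = 8.9286
μ = λ + 1/W = 11.8 + 8.9286 = 20.7286 per hr

Final: 20.7286 /hr


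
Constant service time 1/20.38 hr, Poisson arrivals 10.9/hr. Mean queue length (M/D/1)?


ρ = 10.9/20.38 = 0.5348
M/D/1: Lq = ρ²/(2(1−ρ)) = 0.2861/(2·0.4652) = 0.30748

Final: 0.30748


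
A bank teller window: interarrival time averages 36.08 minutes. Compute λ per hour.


λ = 1/(interarrival time) in consistent units.
1 hour = 60 min, so λ = 60/36.08 = 1.6630 per hour

Final: 1.6630 /hr


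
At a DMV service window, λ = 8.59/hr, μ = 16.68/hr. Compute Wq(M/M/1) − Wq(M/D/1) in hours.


ρ = 8.59/16.68 = 0.5150
Wq(M/M/1) = ρ/(μ−λ) = 0.5150/8.09 = 0.06366 hr
Wq(M/D/1) = ρ/(2(μ−λ)) = 0.03183 hr
Savings = 0.06366 − 0.03183 = 0.03183 hr

Final: 0.03183 hr


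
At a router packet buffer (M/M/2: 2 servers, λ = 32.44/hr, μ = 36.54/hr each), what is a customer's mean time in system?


a = 0.8878; ρ = 0.4439; P₀ = 0.385140
Lq = P₀·a^c·ρ/(c!(1−ρ)²) = 0.21786
Wq = Lq/λ = 0.21786/32.44 = 0.006716 hr
W = Wq + 1/μ = 0.006716 + 0.02737 = 0.03408 hr

Final: 0.03408 hr


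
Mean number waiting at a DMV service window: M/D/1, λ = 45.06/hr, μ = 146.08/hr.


ρ = 45.06/146.08 = 0.3085
M/D/1: Lq = ρ²/(2(1−ρ)) = 0.09515/(2·0.6915) = 0.06879

Final: 0.06879


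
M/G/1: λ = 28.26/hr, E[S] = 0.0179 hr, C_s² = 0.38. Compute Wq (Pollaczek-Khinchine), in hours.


ρ = λ·E[S] = 28.26·0.0179 = 0.5059
E[S²] = E[S]²(1+C_s²) = 0.0179²·(1+0.38) = 0.0004422
Wq = λ·E[S²]/(2(1−ρ)) = 28.26·0.0004422/(2·0.4941) = 0.01264 hr

Final: 0.01264 hr


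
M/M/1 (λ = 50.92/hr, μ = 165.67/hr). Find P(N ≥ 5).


ρ = 50.92/165.67 = 0.3074
P(N ≥ n) = ρ^n = 0.3074^5 = 0.002743

Final: 0.002743


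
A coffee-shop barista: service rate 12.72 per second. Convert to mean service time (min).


Mean service time = 1/μ = 1/12.72 second = 0.07862 second
In minutes: 0.07862 × 0.0166667 = 0.001310 min

Final: 0.001310 min


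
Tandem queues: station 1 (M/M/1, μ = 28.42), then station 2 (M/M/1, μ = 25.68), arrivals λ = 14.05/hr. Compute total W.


Each node sees arrival rate λ = 14.05/hr (tandem ⇒ throughput preserved).
W₁ = 1/(μ₁−λ) = 1/(28.42−14.05) = 0.06959 hr
W₂ = 1/(μ₂−λ) = 1/(25.68−14.05) = 0.08598 hr
W_total = W₁ + W₂ = 0.06959 + 0.08598 = 0.15557 hr

Final: 0.15557 hr


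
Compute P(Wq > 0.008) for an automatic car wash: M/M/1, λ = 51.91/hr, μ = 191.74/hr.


ρ = 51.91/191.74 = 0.2707
P(Wq > t) = ρ·e^{−(μ−λ)t} = 0.2707·e^{−1.1186}
= 0.2707·0.326724 = 0.088454

Final: 0.088454


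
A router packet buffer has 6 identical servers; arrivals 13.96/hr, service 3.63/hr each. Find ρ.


ρ = λ/(cμ) = 13.96/(6·3.63) = 13.96/21.78 = 0.6410

Final: 0.6410


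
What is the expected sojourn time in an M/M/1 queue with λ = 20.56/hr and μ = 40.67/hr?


W = 1/(μ−λ) = 1/(40.67 − 20.56) = 1/20.11 = 0.04973 hr

Final: 0.04973 hr


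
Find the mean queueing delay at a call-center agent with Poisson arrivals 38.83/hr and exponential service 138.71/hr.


ρ = 38.83/138.71 = 0.2799
Wq = ρ/(μ−λ) = 0.2799/(138.71 − 38.83) = 0.2799/99.88 = 0.002803 hr

Final: 0.002803 hr


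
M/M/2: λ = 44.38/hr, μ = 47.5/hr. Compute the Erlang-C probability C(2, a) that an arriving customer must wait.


a = λ/μ = 0.9343; ρ = a/2 = 0.4672
P₀ = 0.363180 (from M/M/c formula)
C(c,a) = [a^c/(c!(1−ρ))]·P₀ = [0.87295/(2·0.5328)]·0.363180
= 0.81914·0.363180 = 0.297496

Final: 0.297496


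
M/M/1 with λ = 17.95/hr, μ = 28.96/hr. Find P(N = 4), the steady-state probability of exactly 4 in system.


ρ = 17.95/28.96 = 0.6198
P_n = (1−ρ)·ρ^n = (1 − 0.6198)·0.6198^4 = 0.3802·0.147592 = 0.056112

Final: 0.056112


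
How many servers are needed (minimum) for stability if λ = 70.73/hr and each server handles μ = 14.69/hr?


Stability requires cμ > λ ⇔ c > λ/μ.
λ/μ = 70.73/14.69 = 4.8148
Minimum integer c = ⌊4.8148⌋ + 1 = 5
Check: 5·14.69 = 73.45 > 70.73, while 4·14.69 = 58.76 ≤ 70.73

Final: 5 servers


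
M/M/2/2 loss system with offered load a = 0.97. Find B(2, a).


B(c,a) = (a^c/c!) / Σ_{k=0}^{c} a^k/k!
a^2/2! = 0.470450
Σ terms (k=0..2): 1.00000 + 0.97000 + 0.47045 = 2.440450
B = 0.470450/2.440450 = 0.192772

Final: 0.192772


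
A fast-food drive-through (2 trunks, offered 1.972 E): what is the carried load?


B(2,1.972) = 0.395492 (Erlang-B)
Carried load = a(1 − B) = 1.972·(1 − 0.395492) = 1.972·0.604508 = 1.1921 E

Final: 1.1921 Erlangs


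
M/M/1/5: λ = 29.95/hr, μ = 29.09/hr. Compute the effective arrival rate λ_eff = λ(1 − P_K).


ρ = 1.0296; P_K = (1−ρ)ρ^5/(1−ρ^6) = 0.179038
λ_eff = λ(1 − P_K) = 29.95·(1 − 0.179038) = 29.95·0.820962 = 24.5878 /hr

Final: 24.5878 /hr


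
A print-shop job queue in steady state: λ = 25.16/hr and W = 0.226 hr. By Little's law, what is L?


L = λW = 25.16·0.226 = 5.6862

Final: 5.6862


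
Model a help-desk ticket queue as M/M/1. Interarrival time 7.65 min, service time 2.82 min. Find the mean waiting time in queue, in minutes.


λ = 60/7.65 = 7.8431 /hr
μ = 60/2.82 = 21.2766 /hr
ρ = λ/μ = 7.8431/21.2766 = 0.3686
Wq = ρ/(μ−λ) = 0.3686/(21.2766−7.8431) = 0.02744 hr
In minutes: 0.02744·60 = 1.646 min

Final: 1.646 min


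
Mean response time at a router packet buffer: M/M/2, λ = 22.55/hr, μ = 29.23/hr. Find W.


a = 0.7715; ρ = 0.3857; P₀ = 0.443279
Lq = P₀·a^c·ρ/(c!(1−ρ)²) = 0.13485
Wq = Lq/λ = 0.13485/22.55 = 0.005980 hr
W = Wq + 1/μ = 0.005980 + 0.03421 = 0.04019 hr

Final: 0.04019 hr


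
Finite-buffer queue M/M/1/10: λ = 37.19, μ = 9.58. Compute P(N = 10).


ρ = λ/μ = 37.19/9.58 = 3.8820
P_K = (1−ρ)ρ^K/(1−ρ^(K+1)) = (-2.8820·777332.261980)/(1 − 3017639.543116)
= -2240307.281136/-3017638.543116 = 0.742404

Final: 0.742404


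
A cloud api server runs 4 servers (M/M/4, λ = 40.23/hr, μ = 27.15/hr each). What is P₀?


a = λ/μ = 40.23/27.15 = 1.4818; ρ = a/c = 0.3704
Σ_{k=0}^{3} a^k/k! (terms k=0..3) = 1.00000 + 1.48177 + 1.09782 + 0.54224 = 4.12182
Tail: a^4/(4!(1−ρ)) = 4.82082/(24·0.6296) = 0.31906
P₀ = 1/(4.12182 + 0.31906) = 1/4.44088 = 0.225180

Final: 0.225180


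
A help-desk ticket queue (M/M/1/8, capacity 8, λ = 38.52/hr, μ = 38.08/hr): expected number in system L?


ρ = 38.52/38.08 = 1.0116
L = ρ[1 − (K+1)ρ^K + Kρ^(K+1)] / [(1−ρ)(1−ρ^(K+1))]
Numerator: 1.0116·(1 − 9·1.096263 + 8·1.108930) = 0.005131
Denominator: (-0.01155)·(-0.108930) = 0.001259
L = 0.005131/0.001259 = 4.0766

Final: 4.0766


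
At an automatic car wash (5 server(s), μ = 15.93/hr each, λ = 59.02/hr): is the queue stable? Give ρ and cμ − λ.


Total capacity cμ = 5·15.93 = 79.65/hr
ρ = λ/(cμ) = 59.02/79.65 = 0.7410
Stable ⇔ ρ < 1: YES
Spare capacity = cμ − λ = 79.65 − 59.02 = 20.63/hr

Final: ρ = 0.7410; stable; margin = 20.63/hr


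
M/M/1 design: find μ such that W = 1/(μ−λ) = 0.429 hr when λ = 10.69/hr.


W = 1/(μ−λ) ⇒ μ − λ = 1/W = 1/0.429 = 2.3310
μ = λ + 1/W = 10.69 + 2.3310 = 13.0210 per hr

Final: 13.0210 /hr


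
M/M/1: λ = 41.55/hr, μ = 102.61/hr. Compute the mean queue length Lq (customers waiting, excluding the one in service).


ρ = 41.55/102.61 = 0.4049
Lq = ρ²/(1−ρ) = 0.1640/0.5951 = 0.2755

Final: 0.2755


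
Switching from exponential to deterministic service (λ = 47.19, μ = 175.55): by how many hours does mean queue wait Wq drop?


ρ = 47.19/175.55 = 0.2688
Wq(M/M/1) = ρ/(μ−λ) = 0.2688/128.36 = 0.002094 hr
Wq(M/D/1) = ρ/(2(μ−λ)) = 0.001047 hr
Savings = 0.002094 − 0.001047 = 0.001047 hr

Final: 0.001047 hr


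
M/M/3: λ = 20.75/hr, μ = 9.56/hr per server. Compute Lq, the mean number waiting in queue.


a = λ/μ = 2.1705; ρ = a/3 = 0.7235
P₀ = 0.085546
Lq = P₀·a^c·ρ / (c!·(1−ρ)²) = 0.085546·10.22541·0.7235/(6·0.07645)
= 1.37968

Final: 1.37968


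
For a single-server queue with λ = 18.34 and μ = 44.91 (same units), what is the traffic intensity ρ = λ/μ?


ρ = λ/μ = 18.34/44.91 = 0.4084

Final: 0.4084


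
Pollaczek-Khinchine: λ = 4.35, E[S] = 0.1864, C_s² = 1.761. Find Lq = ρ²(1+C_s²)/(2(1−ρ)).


ρ = λ·E[S] = 4.35·0.1864 = 0.8108
Lq = ρ²(1+C_s²)/(2(1−ρ)) = 0.6575·(1+1.761)/(2·0.1892)
= 0.6575·2.7610/0.3783 = 4.79819

Final: 4.79819


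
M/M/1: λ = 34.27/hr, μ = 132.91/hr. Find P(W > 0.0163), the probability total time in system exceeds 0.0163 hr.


W ~ Exponential(μ−λ) for M/M/1.
μ − λ = 132.91 − 34.27 = 98.6400
P(W > t) = e^{−(μ−λ)t} = e^{−1.6078} = 0.200321

Final: 0.200321


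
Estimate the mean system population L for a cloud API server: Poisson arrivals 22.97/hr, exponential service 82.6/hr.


ρ = λ/μ = 22.97/82.6 = 0.2781
L = ρ/(1−ρ) = 0.2781/(1 − 0.2781) = 0.2781/0.7219 = 0.3852

Final: 0.3852


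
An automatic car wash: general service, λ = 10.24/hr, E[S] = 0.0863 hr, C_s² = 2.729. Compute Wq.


ρ = λ·E[S] = 10.24·0.0863 = 0.8837
E[S²] = E[S]²(1+C_s²) = 0.0863²·(1+2.729) = 0.027772
Wq = λ·E[S²]/(2(1−ρ)) = 10.24·0.027772/(2·0.1163) = 1.22278 hr

Final: 1.22278 hr


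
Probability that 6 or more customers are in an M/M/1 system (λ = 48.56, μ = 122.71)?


ρ = 48.56/122.71 = 0.3957
P(N ≥ n) = ρ^n = 0.3957^6 = 0.003841

Final: 0.003841


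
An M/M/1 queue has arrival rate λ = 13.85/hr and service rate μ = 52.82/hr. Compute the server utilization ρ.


ρ = λ/μ = 13.85/52.82 = 0.2622

Final: 0.2622


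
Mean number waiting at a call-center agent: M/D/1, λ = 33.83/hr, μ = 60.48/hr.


ρ = 33.83/60.48 = 0.5594
M/D/1: Lq = ρ²/(2(1−ρ)) = 0.3129/(2·0.4406) = 0.35503

Final: 0.35503


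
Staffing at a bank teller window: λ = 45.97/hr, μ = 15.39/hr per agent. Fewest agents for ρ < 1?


Stability requires cμ > λ ⇔ c > λ/μ.
λ/μ = 45.97/15.39 = 2.9870
Minimum integer c = ⌊2.9870⌋ + 1 = 3
Check: 3·15.39 = 46.17 > 45.97, while 2·15.39 = 30.78 ≤ 45.97

Final: 3 servers


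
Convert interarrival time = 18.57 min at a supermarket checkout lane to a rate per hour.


λ = 1/(interarrival time) in consistent units.
1 hour = 60 min, so λ = 60/18.57 = 3.2310 per hour

Final: 3.2310 /hr


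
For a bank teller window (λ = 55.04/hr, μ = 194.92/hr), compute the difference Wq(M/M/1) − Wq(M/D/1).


ρ = 55.04/194.92 = 0.2824
Wq(M/M/1) = ρ/(μ−λ) = 0.2824/139.88 = 0.002019 hr
Wq(M/D/1) = ρ/(2(μ−λ)) = 0.001009 hr
Savings = 0.002019 − 0.001009 = 0.001009 hr

Final: 0.001009 hr


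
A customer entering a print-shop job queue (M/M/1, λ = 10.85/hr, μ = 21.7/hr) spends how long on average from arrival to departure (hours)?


W = 1/(μ−λ) = 1/(21.7 − 10.85) = 1/10.85 = 0.09217 hr

Final: 0.09217 hr


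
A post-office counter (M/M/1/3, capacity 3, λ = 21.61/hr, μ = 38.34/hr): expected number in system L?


ρ = 21.61/38.34 = 0.5636
L = ρ[1 − (K+1)ρ^K + Kρ^(K+1)] / [(1−ρ)(1−ρ^(K+1))]
Numerator: 0.5636·(1 − 4·0.179064 + 3·0.100928) = 0.330591
Denominator: (0.4364)·(0.899072) = 0.392318
L = 0.330591/0.392318 = 0.8427

Final: 0.8427


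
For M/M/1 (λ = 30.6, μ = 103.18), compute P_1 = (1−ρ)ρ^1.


ρ = 30.6/103.18 = 0.2966
P_n = (1−ρ)·ρ^n = (1 − 0.2966)·0.2966^1 = 0.7034·0.296569 = 0.208616

Final: 0.208616


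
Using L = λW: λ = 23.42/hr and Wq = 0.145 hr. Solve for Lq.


Lq = λWq = 23.42·0.145 = 3.3959

Final: 3.3959


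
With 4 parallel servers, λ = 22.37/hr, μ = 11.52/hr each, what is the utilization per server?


ρ = λ/(cμ) = 22.37/(4·11.52) = 22.37/46.08 = 0.4855

Final: 0.4855


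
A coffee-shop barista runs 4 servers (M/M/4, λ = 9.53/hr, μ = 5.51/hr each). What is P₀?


a = λ/μ = 9.53/5.51 = 1.7296; ρ = a/c = 0.4324
Σ_{k=0}^{3} a^k/k! (terms k=0..3) = 1.00000 + 1.72958 + 1.49573 + 0.86233 = 5.08764
Tail: a^4/(4!(1−ρ)) = 8.94881/(24·0.5676) = 0.65691
P₀ = 1/(5.08764 + 0.65691) = 1/5.74455 = 0.174078

Final: 0.174078


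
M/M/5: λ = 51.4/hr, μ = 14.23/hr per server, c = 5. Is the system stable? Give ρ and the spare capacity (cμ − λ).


Total capacity cμ = 5·14.23 = 71.15/hr
ρ = λ/(cμ) = 51.4/71.15 = 0.7224
Stable ⇔ ρ < 1: YES
Spare capacity = cμ − λ = 71.15 − 51.4 = 19.75/hr

Final: ρ = 0.7224; stable; margin = 19.75/hr


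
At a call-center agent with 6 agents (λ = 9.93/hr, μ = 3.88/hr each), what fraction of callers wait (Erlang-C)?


a = λ/μ = 2.5593; ρ = a/6 = 0.4265
P₀ = 0.076857 (from M/M/c formula)
C(c,a) = [a^c/(c!(1−ρ))]·P₀ = [280.99923/(720·0.5735)]·0.076857
= 0.68057·0.076857 = 0.052307

Final: 0.052307


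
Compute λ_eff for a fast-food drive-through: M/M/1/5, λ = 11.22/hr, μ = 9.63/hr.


ρ = 1.1651; P_K = (1−ρ)ρ^5/(1−ρ^6) = 0.236091
λ_eff = λ(1 − P_K) = 11.22·(1 − 0.236091) = 11.22·0.763909 = 8.5711 /hr

Final: 8.5711 /hr


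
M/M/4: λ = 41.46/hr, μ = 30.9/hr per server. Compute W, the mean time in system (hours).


a = 1.3417; ρ = 0.3354; P₀ = 0.259897
Lq = P₀·a^c·ρ/(c!(1−ρ)²) = 0.02666
Wq = Lq/λ = 0.02666/41.46 = 0.0006430 hr
W = Wq + 1/μ = 0.0006430 + 0.03236 = 0.03301 hr

Final: 0.03301 hr


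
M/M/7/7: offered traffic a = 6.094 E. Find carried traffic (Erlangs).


B(7,6.094) = 0.191168 (Erlang-B)
Carried load = a(1 − B) = 6.094·(1 − 0.191168) = 6.094·0.808832 = 4.9290 E

Final: 4.9290 Erlangs


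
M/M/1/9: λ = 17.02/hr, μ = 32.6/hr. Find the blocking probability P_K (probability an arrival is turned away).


ρ = λ/μ = 17.02/32.6 = 0.5221
P_K = (1−ρ)ρ^K/(1−ρ^(K+1)) = (0.4779·0.002882)/(1 − 0.001505)
= 0.001377/0.998495 = 0.001379

Final: 0.001379


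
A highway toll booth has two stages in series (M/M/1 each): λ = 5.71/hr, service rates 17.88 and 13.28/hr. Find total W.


Each node sees arrival rate λ = 5.71/hr (tandem ⇒ throughput preserved).
W₁ = 1/(μ₁−λ) = 1/(17.88−5.71) = 0.08217 hr
W₂ = 1/(μ₂−λ) = 1/(13.28−5.71) = 0.13210 hr
W_total = W₁ + W₂ = 0.08217 + 0.13210 = 0.21427 hr

Final: 0.21427 hr


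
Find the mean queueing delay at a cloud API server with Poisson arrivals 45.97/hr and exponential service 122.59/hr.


ρ = 45.97/122.59 = 0.3750
Wq = ρ/(μ−λ) = 0.3750/(122.59 − 45.97) = 0.3750/76.62 = 0.004894 hr

Final: 0.004894 hr


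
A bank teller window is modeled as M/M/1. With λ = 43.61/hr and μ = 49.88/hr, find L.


ρ = λ/μ = 43.61/49.88 = 0.8743
L = ρ/(1−ρ) = 0.8743/(1 − 0.8743) = 0.8743/0.1257 = 6.9553

Final: 6.9553


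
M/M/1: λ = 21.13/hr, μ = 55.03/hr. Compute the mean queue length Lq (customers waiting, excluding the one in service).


ρ = 21.13/55.03 = 0.3840
Lq = ρ²/(1−ρ) = 0.1474/0.6160 = 0.2393

Final: 0.2393


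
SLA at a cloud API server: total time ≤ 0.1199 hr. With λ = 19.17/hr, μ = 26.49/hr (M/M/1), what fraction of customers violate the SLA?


W ~ Exponential(μ−λ) for M/M/1.
μ − λ = 26.49 − 19.17 = 7.3200
P(W > t) = e^{−(μ−λ)t} = e^{−0.8777} = 0.415751

Final: 0.415751


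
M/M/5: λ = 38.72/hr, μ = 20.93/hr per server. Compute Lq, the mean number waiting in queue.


a = λ/μ = 1.8500; ρ = a/5 = 0.3700
P₀ = 0.156468
Lq = P₀·a^c·ρ / (c!·(1−ρ)²) = 0.156468·21.66859·0.3700/(120·0.39691)
= 0.02634

Final: 0.02634


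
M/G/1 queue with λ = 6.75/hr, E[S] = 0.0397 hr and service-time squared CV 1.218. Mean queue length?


ρ = λ·E[S] = 6.75·0.0397 = 0.2680
Lq = ρ²(1+C_s²)/(2(1−ρ)) = 0.07181·(1+1.218)/(2·0.7320)
= 0.07181·2.2180/1.4640 = 0.10879

Final: 0.10879


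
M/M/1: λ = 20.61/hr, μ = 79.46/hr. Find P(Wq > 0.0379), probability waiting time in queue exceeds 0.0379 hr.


ρ = 20.61/79.46 = 0.2594
P(Wq > t) = ρ·e^{−(μ−λ)t} = 0.2594·e^{−2.2304}
= 0.2594·0.107484 = 0.027879

Final: 0.027879


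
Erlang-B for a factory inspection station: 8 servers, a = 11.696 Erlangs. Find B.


B(c,a) = (a^c/c!) / Σ_{k=0}^{c} a^k/k!
a^8/8! = 8685.170598
Σ terms (k=0..8): 1.00000 + 11.69600 + 68.39821 + 266.66181 + 779.71914 + 1823.91902 + 3555.42614 + 5940.60916 + 8685.17060 = 21132.600087
B = 8685.170598/21132.600087 = 0.410984

Final: 0.410984


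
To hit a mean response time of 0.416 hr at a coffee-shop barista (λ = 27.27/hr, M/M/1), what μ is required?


W = 1/(μ−λ) ⇒ μ − λ = 1/W = 1/0.416 = 2.4038
μ = λ + 1/W = 27.27 + 2.4038 = 29.6738 per hr

Final: 29.6738 /hr


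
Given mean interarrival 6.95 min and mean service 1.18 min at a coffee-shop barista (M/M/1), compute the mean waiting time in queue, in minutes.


λ = 60/6.95 = 8.6331 /hr
μ = 60/1.18 = 50.8475 /hr
ρ = λ/μ = 8.6331/50.8475 = 0.1698
Wq = ρ/(μ−λ) = 0.1698/(50.8475−8.6331) = 0.004022 hr
In minutes: 0.004022·60 = 0.2413 min

Final: 0.2413 min


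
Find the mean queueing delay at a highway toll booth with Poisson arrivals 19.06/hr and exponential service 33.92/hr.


ρ = 19.06/33.92 = 0.5619
Wq = ρ/(μ−λ) = 0.5619/(33.92 − 19.06) = 0.5619/14.86 = 0.03781 hr

Final: 0.03781 hr


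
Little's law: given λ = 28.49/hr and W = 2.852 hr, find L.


L = λW = 28.49·2.852 = 81.2535

Final: 81.2535


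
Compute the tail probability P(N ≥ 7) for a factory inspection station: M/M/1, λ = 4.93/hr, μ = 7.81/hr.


ρ = 4.93/7.81 = 0.6312
P(N ≥ n) = ρ^n = 0.6312^7 = 0.039937

Final: 0.039937


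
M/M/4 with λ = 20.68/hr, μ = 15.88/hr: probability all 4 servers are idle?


a = λ/μ = 20.68/15.88 = 1.3023; ρ = a/c = 0.3256
Σ_{k=0}^{3} a^k/k! (terms k=0..3) = 1.00000 + 1.30227 + 0.84795 + 0.36809 = 3.51830
Tail: a^4/(4!(1−ρ)) = 2.87607/(24·0.6744) = 0.17768
P₀ = 1/(3.51830 + 0.17768) = 1/3.69599 = 0.270564

Final: 0.270564


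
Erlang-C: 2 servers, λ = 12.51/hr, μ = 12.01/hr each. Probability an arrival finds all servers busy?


a = λ/μ = 1.0416; ρ = a/2 = 0.5208
P₀ = 0.315083 (from M/M/c formula)
C(c,a) = [a^c/(c!(1−ρ))]·P₀ = [1.08500/(2·0.4792)]·0.315083
= 1.13213·0.315083 = 0.356715

Final: 0.356715


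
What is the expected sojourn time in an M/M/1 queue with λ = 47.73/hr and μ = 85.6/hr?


W = 1/(μ−λ) = 1/(85.6 − 47.73) = 1/37.87 = 0.02641 hr

Final: 0.02641 hr


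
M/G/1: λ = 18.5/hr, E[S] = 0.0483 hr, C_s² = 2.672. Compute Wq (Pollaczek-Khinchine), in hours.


ρ = λ·E[S] = 18.5·0.0483 = 0.8936
E[S²] = E[S]²(1+C_s²) = 0.0483²·(1+2.672) = 0.008566
Wq = λ·E[S²]/(2(1−ρ)) = 18.5·0.008566/(2·0.1064) = 0.74438 hr

Final: 0.74438 hr


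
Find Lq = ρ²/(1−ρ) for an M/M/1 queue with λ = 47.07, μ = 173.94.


ρ = 47.07/173.94 = 0.2706
Lq = ρ²/(1−ρ) = 0.07323/0.7294 = 0.1004

Final: 0.1004


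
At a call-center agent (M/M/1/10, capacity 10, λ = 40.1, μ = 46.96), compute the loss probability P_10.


ρ = λ/μ = 40.1/46.96 = 0.8539
P_K = (1−ρ)ρ^K/(1−ρ^(K+1)) = (0.1461·0.206140)/(1 − 0.176027)
= 0.030113/0.823973 = 0.036547

Final: 0.036547


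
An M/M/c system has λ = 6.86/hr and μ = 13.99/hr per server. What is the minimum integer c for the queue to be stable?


Stability requires cμ > λ ⇔ c > λ/μ.
λ/μ = 6.86/13.99 = 0.4904
Minimum integer c = ⌊0.4904⌋ + 1 = 1
Check: 1·13.99 = 13.99 > 6.86, while 0·13.99 = 0.00 ≤ 6.86

Final: 1 servers


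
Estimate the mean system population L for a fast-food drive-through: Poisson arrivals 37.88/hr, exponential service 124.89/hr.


ρ = λ/μ = 37.88/124.89 = 0.3033
L = ρ/(1−ρ) = 0.3033/(1 − 0.3033) = 0.3033/0.6967 = 0.4354

Final: 0.4354


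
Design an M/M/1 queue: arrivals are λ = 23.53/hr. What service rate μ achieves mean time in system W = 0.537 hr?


W = 1/(μ−λ) ⇒ μ − λ = 1/W = 1/0.537 = 1.8622
μ = λ + 1/W = 23.53 + 1.8622 = 25.3922 per hr

Final: 25.3922 /hr


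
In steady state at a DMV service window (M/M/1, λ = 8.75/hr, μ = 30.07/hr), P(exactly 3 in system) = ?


ρ = 8.75/30.07 = 0.2910
P_n = (1−ρ)·ρ^n = (1 − 0.2910)·0.2910^3 = 0.7090·0.024639 = 0.017469

Final: 0.017469


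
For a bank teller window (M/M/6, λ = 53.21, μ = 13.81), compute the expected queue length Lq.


a = λ/μ = 3.8530; ρ = a/6 = 0.6422
P₀ = 0.019697
Lq = P₀·a^c·ρ / (c!·(1−ρ)²) = 0.019697·3271.88087·0.6422/(720·0.12804)
= 0.44891

Final: 0.44891


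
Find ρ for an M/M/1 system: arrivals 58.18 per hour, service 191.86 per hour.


ρ = λ/μ = 58.18/191.86 = 0.3032

Final: 0.3032


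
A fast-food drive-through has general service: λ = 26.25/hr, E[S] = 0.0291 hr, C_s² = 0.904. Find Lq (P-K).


ρ = λ·E[S] = 26.25·0.0291 = 0.7639
Lq = ρ²(1+C_s²)/(2(1−ρ)) = 0.5835·(1+0.904)/(2·0.2361)
= 0.5835·1.9040/0.4723 = 2.35255

Final: 2.35255


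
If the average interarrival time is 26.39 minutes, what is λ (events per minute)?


λ = 1/(interarrival time) in consistent units.
1 minute = 1 min, so λ = 1/26.39 = 0.03789 per minute

Final: 0.03789 /min


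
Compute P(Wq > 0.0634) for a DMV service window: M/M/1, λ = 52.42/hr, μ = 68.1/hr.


ρ = 52.42/68.1 = 0.7698
P(Wq > t) = ρ·e^{−(μ−λ)t} = 0.7698·e^{−0.9941}
= 0.7698·0.370052 = 0.284848

Final: 0.284848


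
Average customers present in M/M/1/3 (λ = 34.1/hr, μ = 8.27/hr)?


ρ = 34.1/8.27 = 4.1233
L = ρ[1 − (K+1)ρ^K + Kρ^(K+1)] / [(1−ρ)(1−ρ^(K+1))]
Numerator: 4.1233·(1 − 4·70.104615 + 3·289.064978) = 2423.600701
Denominator: (-3.1233)·(-288.064978) = 899.724110
L = 2423.600701/899.724110 = 2.6937

Final: 2.6937


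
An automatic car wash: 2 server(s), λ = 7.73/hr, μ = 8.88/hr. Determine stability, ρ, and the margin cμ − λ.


Total capacity cμ = 2·8.88 = 17.76/hr
ρ = λ/(cμ) = 7.73/17.76 = 0.4352
Stable ⇔ ρ < 1: YES
Spare capacity = cμ − λ = 17.76 − 7.73 = 10.03/hr

Final: ρ = 0.4352; stable; margin = 10.03/hr


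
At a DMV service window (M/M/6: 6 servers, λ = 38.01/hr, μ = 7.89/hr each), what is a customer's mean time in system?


a = 4.8175; ρ = 0.8029; P₀ = 0.005945
Lq = P₀·a^c·ρ/(c!(1−ρ)²) = 2.13350
Wq = Lq/λ = 2.13350/38.01 = 0.05613 hr
W = Wq + 1/μ = 0.05613 + 0.12674 = 0.18287 hr

Final: 0.18287 hr


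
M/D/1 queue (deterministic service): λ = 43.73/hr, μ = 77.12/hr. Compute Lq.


ρ = 43.73/77.12 = 0.5670
M/D/1: Lq = ρ²/(2(1−ρ)) = 0.3215/(2·0.4330) = 0.37132

Final: 0.37132


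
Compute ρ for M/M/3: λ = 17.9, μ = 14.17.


ρ = λ/(cμ) = 17.9/(3·14.17) = 17.9/42.51 = 0.4211

Final: 0.4211


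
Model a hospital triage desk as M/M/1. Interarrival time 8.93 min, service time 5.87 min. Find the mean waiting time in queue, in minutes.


λ = 60/8.93 = 6.7189 /hr
μ = 60/5.87 = 10.2215 /hr
ρ = λ/μ = 6.7189/10.2215 = 0.6573
Wq = ρ/(μ−λ) = 0.6573/(10.2215−6.7189) = 0.18767 hr
In minutes: 0.18767·60 = 11.260 min

Final: 11.260 min


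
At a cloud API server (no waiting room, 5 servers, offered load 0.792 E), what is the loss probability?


B(c,a) = (a^c/c!) / Σ_{k=0}^{c} a^k/k!
a^5/5! = 0.002597
Σ terms (k=0..5): 1.00000 + 0.79200 + 0.31363 + 0.08280 + 0.01639 + 0.002597 = 2.207422
B = 0.002597/2.207422 = 0.001176

Final: 0.001176


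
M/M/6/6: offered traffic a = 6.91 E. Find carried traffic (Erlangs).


B(6,6.91) = 0.325677 (Erlang-B)
Carried load = a(1 − B) = 6.91·(1 − 0.325677) = 6.91·0.674323 = 4.6596 E

Final: 4.6596 Erlangs


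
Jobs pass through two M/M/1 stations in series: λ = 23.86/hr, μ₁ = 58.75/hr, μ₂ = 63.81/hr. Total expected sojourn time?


Each node sees arrival rate λ = 23.86/hr (tandem ⇒ throughput preserved).
W₁ = 1/(μ₁−λ) = 1/(58.75−23.86) = 0.02866 hr
W₂ = 1/(μ₂−λ) = 1/(63.81−23.86) = 0.02503 hr
W_total = W₁ + W₂ = 0.02866 + 0.02503 = 0.05369 hr

Final: 0.05369 hr


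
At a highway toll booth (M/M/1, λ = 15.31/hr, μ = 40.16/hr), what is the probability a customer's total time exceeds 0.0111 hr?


W ~ Exponential(μ−λ) for M/M/1.
μ − λ = 40.16 − 15.31 = 24.8500
P(W > t) = e^{−(μ−λ)t} = e^{−0.2758} = 0.758938

Final: 0.758938


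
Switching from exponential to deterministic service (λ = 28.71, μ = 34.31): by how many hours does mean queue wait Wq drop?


ρ = 28.71/34.31 = 0.8368
Wq(M/M/1) = ρ/(μ−λ) = 0.8368/5.60 = 0.14943 hr
Wq(M/D/1) = ρ/(2(μ−λ)) = 0.07471 hr
Savings = 0.14943 − 0.07471 = 0.07471 hr

Final: 0.07471 hr


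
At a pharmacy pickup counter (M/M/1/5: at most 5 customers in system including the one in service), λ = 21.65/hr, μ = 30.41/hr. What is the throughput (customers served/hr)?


ρ = 0.7119; P_K = (1−ρ)ρ^5/(1−ρ^6) = 0.060573
λ_eff = λ(1 − P_K) = 21.65·(1 − 0.060573) = 21.65·0.939427 = 20.3386 /hr

Final: 20.3386 /hr


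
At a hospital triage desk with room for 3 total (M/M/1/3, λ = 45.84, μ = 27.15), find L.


ρ = 45.84/27.15 = 1.6884
L = ρ[1 − (K+1)ρ^K + Kρ^(K+1)] / [(1−ρ)(1−ρ^(K+1))]
Numerator: 1.6884·(1 − 4·4.813094 + 3·8.126417) = 10.344603
Denominator: (-0.6884)·(-7.126417) = 4.905810
L = 10.344603/4.905810 = 2.1086

Final: 2.1086


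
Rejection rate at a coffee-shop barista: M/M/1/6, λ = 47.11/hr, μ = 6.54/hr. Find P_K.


ρ = λ/μ = 47.11/6.54 = 7.2034
P_K = (1−ρ)ρ^K/(1−ρ^(K+1)) = (-6.2034·139705.059776)/(1 − 1006346.386245)
= -866641.326469/-1006345.386245 = 0.861177

Final: 0.861177


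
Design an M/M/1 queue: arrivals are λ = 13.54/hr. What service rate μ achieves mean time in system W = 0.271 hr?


W = 1/(μ−λ) ⇒ μ − λ = 1/W = 1/0.271 = 3.6900
μ = λ + 1/W = 13.54 + 3.6900 = 17.2300 per hr

Final: 17.2300 /hr


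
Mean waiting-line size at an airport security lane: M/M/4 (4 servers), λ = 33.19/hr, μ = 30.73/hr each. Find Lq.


a = λ/μ = 1.0801; ρ = a/4 = 0.2700
P₀ = 0.338873
Lq = P₀·a^c·ρ / (c!·(1−ρ)²) = 0.338873·1.36075·0.2700/(24·0.53288)
= 0.009736

Final: 0.009736


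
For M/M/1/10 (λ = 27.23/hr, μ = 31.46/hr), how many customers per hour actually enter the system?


ρ = 0.8655; P_K = (1−ρ)ρ^10/(1−ρ^11) = 0.039875
λ_eff = λ(1 − P_K) = 27.23·(1 − 0.039875) = 27.23·0.960125 = 26.1442 /hr

Final: 26.1442 /hr
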